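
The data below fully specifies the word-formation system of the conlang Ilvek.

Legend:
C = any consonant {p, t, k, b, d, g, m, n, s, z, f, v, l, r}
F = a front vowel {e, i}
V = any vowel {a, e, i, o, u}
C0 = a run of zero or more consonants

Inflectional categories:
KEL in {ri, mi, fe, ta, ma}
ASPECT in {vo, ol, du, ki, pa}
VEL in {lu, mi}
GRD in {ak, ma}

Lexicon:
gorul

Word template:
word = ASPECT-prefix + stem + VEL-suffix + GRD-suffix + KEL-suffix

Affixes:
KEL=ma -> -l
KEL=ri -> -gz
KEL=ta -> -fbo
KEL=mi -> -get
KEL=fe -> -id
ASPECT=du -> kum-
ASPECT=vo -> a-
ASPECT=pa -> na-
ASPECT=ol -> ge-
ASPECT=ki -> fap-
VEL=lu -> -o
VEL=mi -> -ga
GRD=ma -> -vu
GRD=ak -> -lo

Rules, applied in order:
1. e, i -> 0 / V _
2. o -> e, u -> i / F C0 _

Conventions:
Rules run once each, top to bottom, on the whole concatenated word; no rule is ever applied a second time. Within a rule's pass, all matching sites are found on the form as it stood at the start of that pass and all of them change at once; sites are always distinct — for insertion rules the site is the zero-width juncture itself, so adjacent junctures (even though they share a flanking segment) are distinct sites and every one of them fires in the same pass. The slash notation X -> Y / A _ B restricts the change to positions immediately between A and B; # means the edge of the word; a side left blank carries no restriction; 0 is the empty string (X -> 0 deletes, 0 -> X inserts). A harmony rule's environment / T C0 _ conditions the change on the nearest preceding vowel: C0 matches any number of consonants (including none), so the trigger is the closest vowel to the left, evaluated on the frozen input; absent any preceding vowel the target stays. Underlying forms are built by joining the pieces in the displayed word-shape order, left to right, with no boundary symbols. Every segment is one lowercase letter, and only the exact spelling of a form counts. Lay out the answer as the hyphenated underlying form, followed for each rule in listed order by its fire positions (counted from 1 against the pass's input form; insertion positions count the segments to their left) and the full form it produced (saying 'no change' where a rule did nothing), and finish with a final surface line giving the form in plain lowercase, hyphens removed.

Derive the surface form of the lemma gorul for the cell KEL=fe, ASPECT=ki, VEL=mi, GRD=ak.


underlying: fap-gorul-ga-lo-id
1. e, i -> 0 / V _: fires at position(s) 13: fapgorulgalod
2. o -> e, u -> i / F C0 _: no change
surface: fapgorulgalod


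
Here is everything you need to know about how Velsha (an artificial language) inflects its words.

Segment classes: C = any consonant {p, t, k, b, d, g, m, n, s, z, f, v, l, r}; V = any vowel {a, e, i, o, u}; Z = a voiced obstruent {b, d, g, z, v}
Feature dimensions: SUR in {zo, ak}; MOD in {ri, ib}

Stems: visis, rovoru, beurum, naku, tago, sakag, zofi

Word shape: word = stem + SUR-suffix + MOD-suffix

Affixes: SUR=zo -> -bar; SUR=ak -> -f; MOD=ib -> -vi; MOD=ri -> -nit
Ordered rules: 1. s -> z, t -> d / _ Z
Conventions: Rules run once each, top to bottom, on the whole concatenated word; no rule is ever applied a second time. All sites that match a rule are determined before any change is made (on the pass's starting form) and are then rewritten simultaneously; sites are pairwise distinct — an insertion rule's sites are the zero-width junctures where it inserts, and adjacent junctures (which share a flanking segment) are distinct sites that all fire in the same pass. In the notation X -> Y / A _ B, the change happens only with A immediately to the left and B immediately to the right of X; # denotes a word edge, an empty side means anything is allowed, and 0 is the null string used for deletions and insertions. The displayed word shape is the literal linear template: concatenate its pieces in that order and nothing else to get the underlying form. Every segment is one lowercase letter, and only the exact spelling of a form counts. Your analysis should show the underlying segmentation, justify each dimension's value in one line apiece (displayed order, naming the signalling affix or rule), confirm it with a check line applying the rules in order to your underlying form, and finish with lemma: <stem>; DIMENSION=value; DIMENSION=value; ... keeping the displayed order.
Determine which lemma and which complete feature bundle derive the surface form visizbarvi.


underlying: visis-bar-vi
SUR=zo - signalled by the affix -bar
MOD=ib - signalled by the affix -vi
check: visisbarvi -> visizbarvi
lemma: visis; SUR=zo; MOD=ib


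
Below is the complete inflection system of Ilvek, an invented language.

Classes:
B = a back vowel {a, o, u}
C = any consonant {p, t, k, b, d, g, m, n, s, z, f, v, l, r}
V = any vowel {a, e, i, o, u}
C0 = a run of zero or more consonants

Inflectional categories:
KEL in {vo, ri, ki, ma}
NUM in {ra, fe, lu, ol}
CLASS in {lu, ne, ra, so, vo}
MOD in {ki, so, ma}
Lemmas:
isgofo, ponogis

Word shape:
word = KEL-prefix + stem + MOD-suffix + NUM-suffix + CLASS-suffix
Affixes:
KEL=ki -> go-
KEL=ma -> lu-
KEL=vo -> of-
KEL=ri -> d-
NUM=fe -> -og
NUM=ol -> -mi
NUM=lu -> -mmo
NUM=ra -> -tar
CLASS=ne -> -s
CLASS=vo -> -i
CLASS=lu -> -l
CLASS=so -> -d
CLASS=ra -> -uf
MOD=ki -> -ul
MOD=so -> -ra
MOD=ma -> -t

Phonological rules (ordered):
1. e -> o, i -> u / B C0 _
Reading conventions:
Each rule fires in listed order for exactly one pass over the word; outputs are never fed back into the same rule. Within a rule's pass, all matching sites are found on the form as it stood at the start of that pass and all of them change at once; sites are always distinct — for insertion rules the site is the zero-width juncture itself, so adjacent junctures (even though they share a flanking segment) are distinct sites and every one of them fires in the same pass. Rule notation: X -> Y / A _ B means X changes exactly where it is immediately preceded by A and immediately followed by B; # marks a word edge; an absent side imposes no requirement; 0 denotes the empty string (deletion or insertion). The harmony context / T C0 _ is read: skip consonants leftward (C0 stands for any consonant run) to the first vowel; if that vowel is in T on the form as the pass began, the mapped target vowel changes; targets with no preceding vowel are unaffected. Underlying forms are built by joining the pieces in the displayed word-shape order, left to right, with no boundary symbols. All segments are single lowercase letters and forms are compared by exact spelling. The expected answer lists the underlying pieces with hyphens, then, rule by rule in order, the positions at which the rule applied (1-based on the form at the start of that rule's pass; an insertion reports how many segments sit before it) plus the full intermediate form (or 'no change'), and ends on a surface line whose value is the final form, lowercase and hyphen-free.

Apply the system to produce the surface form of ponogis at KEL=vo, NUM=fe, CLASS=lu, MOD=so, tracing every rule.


underlying: of-ponogis-ra-og-l
1. e -> o, i -> u / B C0 _: fires at position(s) 8: ofponogusraogl
surface: ofponogusraogl


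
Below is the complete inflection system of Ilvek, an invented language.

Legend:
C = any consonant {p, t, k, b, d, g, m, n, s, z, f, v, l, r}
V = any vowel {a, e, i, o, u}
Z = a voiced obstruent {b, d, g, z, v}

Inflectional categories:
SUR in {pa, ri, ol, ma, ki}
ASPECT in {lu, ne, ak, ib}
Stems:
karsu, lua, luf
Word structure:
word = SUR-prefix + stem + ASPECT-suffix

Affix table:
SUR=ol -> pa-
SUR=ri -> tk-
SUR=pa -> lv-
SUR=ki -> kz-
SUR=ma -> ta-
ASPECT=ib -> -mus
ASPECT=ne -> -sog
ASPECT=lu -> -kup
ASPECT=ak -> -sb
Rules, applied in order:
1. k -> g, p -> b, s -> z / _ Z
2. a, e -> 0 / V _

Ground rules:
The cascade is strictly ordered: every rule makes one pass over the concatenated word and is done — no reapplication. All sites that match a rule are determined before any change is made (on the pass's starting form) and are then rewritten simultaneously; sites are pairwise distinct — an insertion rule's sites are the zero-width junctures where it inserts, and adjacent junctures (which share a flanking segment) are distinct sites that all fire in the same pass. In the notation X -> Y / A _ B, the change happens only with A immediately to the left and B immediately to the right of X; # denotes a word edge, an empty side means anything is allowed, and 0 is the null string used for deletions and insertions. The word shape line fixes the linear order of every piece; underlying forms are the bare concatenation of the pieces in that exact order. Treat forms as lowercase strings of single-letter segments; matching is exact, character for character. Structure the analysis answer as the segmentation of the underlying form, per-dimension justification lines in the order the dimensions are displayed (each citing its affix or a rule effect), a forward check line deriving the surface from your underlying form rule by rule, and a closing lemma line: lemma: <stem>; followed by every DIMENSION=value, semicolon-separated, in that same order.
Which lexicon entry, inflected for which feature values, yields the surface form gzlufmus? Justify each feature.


underlying: kz-luf-mus
SUR=ki - signalled by the affix kz-
ASPECT=ib - signalled by the affix -mus
check: kzlufmus -> gzlufmus -> gzlufmus
lemma: luf; SUR=ki; ASPECT=ib


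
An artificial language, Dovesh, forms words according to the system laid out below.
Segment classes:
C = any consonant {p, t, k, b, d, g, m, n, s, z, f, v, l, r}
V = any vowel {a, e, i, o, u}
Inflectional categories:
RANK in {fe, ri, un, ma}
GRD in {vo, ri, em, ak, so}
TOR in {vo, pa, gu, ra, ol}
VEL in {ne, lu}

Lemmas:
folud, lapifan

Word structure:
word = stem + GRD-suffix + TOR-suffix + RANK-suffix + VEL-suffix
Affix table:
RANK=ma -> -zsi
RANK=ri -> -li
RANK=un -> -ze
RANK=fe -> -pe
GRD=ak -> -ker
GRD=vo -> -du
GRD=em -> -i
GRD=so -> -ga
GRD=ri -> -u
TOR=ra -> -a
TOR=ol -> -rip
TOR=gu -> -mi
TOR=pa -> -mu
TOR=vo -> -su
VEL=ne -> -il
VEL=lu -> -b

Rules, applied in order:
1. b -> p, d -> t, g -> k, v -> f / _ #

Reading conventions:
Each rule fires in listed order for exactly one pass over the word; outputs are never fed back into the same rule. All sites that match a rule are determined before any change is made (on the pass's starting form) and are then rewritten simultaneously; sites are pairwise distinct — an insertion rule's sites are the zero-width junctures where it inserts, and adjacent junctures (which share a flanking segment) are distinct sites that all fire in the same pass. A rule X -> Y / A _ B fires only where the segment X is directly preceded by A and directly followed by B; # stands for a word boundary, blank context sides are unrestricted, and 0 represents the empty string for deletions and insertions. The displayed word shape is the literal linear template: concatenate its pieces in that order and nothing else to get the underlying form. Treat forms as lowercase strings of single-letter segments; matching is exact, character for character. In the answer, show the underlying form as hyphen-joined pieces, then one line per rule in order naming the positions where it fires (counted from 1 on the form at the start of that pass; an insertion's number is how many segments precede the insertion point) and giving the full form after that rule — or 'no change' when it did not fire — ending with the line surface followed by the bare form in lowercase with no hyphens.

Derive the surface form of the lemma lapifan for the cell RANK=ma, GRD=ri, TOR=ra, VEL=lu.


underlying: lapifan-u-a-zsi-b
1. b -> p, d -> t, g -> k, v -> f / _ #: fires at position(s) 13: lapifanuazsip
surface: lapifanuazsip


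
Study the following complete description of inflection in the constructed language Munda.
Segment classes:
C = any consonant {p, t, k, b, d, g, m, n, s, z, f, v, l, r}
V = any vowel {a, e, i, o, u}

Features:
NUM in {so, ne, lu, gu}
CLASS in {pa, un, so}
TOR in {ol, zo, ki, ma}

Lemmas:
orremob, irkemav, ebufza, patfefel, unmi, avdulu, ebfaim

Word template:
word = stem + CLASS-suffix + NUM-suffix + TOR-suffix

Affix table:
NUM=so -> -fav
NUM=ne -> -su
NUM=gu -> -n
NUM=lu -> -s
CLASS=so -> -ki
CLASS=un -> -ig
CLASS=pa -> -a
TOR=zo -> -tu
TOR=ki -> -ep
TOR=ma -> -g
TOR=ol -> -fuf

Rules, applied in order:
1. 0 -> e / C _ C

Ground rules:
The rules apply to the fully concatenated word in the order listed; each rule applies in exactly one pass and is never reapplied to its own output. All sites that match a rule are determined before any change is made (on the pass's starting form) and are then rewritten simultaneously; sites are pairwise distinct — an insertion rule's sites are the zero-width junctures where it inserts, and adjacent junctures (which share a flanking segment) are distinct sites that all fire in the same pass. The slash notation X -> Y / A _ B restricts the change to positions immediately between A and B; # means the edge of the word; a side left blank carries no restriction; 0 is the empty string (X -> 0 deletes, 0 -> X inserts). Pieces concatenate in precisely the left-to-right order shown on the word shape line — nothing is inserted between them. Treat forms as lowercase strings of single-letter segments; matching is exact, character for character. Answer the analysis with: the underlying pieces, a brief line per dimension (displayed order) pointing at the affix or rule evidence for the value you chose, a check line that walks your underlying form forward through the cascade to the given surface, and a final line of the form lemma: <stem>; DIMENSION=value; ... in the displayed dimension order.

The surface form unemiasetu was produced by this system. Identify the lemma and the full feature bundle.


underlying: unmi-a-s-tu
NUM=lu - signalled by the affix -s
CLASS=pa - signalled by the affix -a
TOR=zo - signalled by the affix -tu
check: unmiastu -> unemiasetu
lemma: unmi; NUM=lu; CLASS=pa; TOR=zo


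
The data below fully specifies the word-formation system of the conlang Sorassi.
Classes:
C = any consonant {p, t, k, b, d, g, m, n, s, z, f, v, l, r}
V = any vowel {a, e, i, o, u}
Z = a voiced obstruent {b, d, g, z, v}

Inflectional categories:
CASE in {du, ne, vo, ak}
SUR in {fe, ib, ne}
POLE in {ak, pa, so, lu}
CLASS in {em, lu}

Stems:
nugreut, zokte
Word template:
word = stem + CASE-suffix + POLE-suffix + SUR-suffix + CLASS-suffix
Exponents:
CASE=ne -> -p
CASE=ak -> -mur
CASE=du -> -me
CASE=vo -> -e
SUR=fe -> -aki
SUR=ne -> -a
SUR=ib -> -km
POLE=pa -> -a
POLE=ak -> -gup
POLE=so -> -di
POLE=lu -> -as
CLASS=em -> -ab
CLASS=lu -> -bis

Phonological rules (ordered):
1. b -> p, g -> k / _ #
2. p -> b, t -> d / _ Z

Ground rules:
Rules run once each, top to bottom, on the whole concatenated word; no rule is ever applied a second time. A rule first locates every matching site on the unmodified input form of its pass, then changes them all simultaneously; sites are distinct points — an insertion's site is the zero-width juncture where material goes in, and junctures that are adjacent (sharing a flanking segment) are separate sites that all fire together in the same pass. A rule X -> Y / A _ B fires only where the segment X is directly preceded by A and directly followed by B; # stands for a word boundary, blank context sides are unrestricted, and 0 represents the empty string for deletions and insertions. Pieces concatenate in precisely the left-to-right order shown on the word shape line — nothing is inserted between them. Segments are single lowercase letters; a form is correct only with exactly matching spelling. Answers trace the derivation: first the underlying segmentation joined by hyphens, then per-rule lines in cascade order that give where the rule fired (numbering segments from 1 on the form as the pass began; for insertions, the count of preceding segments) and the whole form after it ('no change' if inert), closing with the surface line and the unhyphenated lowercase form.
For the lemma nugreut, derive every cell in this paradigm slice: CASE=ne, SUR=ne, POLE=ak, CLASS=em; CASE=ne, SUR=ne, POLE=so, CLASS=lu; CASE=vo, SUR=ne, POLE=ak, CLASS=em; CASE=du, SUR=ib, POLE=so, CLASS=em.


cell CASE=ne, SUR=ne, POLE=ak, CLASS=em:
underlying: nugreut-p-gup-a-ab
1. b -> p, g -> k / _ #: fires at position(s) 14: nugreutpgupaap
2. p -> b, t -> d / _ Z: fires at position(s) 8: nugreutbgupaap
surface: nugreutbgupaap

cell CASE=ne, SUR=ne, POLE=so, CLASS=lu:
underlying: nugreut-p-di-a-bis
1. b -> p, g -> k / _ #: no change
2. p -> b, t -> d / _ Z: fires at position(s) 8: nugreutbdiabis
surface: nugreutbdiabis

cell CASE=vo, SUR=ne, POLE=ak, CLASS=em:
underlying: nugreut-e-gup-a-ab
1. b -> p, g -> k / _ #: fires at position(s) 14: nugreutegupaap
2. p -> b, t -> d / _ Z: no change
surface: nugreutegupaap

cell CASE=du, SUR=ib, POLE=so, CLASS=em:
underlying: nugreut-me-di-km-ab
1. b -> p, g -> k / _ #: fires at position(s) 15: nugreutmedikmap
2. p -> b, t -> d / _ Z: no change
surface: nugreutmedikmap


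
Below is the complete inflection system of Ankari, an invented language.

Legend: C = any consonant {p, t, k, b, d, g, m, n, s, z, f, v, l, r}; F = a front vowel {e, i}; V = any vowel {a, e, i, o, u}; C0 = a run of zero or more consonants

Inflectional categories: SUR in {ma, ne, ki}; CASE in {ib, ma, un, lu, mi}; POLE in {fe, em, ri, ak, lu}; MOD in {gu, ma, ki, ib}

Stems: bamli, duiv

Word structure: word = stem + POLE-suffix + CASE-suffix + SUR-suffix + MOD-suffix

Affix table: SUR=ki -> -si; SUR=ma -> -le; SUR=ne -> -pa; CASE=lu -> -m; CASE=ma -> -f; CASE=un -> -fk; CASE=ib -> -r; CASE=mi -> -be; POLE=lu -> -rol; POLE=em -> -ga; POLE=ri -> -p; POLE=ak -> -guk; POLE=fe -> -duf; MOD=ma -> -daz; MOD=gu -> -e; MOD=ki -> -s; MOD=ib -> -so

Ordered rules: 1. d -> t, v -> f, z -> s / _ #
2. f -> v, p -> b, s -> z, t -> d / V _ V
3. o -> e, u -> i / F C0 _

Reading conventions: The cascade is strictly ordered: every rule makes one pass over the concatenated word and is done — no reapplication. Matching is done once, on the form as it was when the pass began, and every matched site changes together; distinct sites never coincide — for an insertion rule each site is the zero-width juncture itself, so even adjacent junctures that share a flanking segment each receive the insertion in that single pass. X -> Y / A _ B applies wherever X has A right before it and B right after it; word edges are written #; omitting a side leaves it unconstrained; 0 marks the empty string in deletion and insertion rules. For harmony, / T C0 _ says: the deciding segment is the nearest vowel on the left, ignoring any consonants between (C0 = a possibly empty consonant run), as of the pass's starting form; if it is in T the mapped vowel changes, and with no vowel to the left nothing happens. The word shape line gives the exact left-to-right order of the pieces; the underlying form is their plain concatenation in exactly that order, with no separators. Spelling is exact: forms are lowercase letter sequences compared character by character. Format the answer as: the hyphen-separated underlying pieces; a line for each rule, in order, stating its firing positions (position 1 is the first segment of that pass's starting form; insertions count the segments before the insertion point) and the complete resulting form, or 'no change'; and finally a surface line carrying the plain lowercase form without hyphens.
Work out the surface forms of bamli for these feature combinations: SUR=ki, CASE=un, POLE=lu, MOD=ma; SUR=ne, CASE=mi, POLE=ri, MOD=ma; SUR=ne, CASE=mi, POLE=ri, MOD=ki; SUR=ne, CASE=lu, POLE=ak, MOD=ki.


cell SUR=ki, CASE=un, POLE=lu, MOD=ma:
underlying: bamli-rol-fk-si-daz
1. d -> t, v -> f, z -> s / _ #: fires at position(s) 15: bamlirolfksidas
2. f -> v, p -> b, s -> z, t -> d / V _ V: no change
3. o -> e, u -> i / F C0 _: fires at position(s) 7: bamlirelfksidas
surface: bamlirelfksidas

cell SUR=ne, CASE=mi, POLE=ri, MOD=ma:
underlying: bamli-p-be-pa-daz
1. d -> t, v -> f, z -> s / _ #: fires at position(s) 13: bamlipbepadas
2. f -> v, p -> b, s -> z, t -> d / V _ V: fires at position(s) 9: bamlipbebadas
3. o -> e, u -> i / F C0 _: no change
surface: bamlipbebadas

cell SUR=ne, CASE=mi, POLE=ri, MOD=ki:
underlying: bamli-p-be-pa-s
1. d -> t, v -> f, z -> s / _ #: no change
2. f -> v, p -> b, s -> z, t -> d / V _ V: fires at position(s) 9: bamlipbebas
3. o -> e, u -> i / F C0 _: no change
surface: bamlipbebas

cell SUR=ne, CASE=lu, POLE=ak, MOD=ki:
underlying: bamli-guk-m-pa-s
1. d -> t, v -> f, z -> s / _ #: no change
2. f -> v, p -> b, s -> z, t -> d / V _ V: no change
3. o -> e, u -> i / F C0 _: fires at position(s) 7: bamligikmpas
surface: bamligikmpas


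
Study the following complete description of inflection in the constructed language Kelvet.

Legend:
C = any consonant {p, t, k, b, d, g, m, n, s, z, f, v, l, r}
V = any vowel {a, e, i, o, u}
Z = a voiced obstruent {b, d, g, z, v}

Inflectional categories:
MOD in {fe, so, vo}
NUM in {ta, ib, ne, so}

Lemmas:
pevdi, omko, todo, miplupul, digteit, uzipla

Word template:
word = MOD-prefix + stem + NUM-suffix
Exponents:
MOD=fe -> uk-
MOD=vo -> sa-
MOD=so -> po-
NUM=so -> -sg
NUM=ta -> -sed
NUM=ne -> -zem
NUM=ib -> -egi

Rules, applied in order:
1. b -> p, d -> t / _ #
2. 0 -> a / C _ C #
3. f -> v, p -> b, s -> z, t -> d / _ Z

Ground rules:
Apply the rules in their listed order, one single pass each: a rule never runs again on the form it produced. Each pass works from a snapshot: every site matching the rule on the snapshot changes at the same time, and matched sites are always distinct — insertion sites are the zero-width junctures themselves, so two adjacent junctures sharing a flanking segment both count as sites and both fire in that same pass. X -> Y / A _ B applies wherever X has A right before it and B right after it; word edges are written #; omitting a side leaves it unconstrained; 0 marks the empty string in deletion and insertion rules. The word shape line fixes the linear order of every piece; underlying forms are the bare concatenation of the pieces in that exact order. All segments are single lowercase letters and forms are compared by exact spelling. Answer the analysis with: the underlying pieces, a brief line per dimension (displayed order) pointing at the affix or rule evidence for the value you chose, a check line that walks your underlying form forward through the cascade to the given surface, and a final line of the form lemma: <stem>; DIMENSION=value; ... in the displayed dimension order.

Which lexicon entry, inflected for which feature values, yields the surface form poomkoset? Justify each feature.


underlying: po-omko-sed
MOD=so - signalled by the affix po-
NUM=ta - signalled by the affix -sed
check: poomkosed -> poomkoset -> poomkoset -> poomkoset
lemma: omko; MOD=so; NUM=ta


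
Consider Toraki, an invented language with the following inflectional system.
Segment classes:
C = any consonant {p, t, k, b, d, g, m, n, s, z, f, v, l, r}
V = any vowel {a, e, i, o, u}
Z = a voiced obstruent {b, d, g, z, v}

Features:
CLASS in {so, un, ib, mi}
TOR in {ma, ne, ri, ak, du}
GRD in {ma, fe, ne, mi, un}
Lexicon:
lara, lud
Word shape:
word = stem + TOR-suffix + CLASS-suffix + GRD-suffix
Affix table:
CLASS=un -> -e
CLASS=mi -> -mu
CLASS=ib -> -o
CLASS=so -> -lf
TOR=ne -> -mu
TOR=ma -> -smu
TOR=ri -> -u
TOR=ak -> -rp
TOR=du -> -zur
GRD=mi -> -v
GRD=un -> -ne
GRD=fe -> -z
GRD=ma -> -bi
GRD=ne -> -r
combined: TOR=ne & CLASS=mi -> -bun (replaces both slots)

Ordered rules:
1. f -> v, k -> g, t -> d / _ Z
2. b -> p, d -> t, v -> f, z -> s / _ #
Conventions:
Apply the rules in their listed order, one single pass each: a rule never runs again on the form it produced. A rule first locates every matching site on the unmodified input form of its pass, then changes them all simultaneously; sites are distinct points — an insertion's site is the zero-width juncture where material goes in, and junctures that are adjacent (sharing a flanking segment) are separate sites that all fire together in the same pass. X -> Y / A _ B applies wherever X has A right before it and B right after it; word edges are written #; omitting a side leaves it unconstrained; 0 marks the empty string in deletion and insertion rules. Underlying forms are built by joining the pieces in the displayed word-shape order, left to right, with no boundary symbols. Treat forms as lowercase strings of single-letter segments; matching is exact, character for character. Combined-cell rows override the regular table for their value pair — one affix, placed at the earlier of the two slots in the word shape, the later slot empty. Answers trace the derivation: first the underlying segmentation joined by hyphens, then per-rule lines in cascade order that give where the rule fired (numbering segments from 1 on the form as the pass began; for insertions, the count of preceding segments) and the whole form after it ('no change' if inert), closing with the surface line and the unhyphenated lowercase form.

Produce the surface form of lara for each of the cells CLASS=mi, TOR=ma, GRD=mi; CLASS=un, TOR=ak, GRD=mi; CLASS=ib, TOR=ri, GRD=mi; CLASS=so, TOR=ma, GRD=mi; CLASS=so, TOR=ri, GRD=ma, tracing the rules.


cell CLASS=mi, TOR=ma, GRD=mi:
underlying: lara-smu-mu-v
1. f -> v, k -> g, t -> d / _ Z: no change
2. b -> p, d -> t, v -> f, z -> s / _ #: fires at position(s) 10: larasmumuf
surface: larasmumuf

cell CLASS=un, TOR=ak, GRD=mi:
underlying: lara-rp-e-v
1. f -> v, k -> g, t -> d / _ Z: no change
2. b -> p, d -> t, v -> f, z -> s / _ #: fires at position(s) 8: lararpef
surface: lararpef

cell CLASS=ib, TOR=ri, GRD=mi:
underlying: lara-u-o-v
1. f -> v, k -> g, t -> d / _ Z: no change
2. b -> p, d -> t, v -> f, z -> s / _ #: fires at position(s) 7: larauof
surface: larauof

cell CLASS=so, TOR=ma, GRD=mi:
underlying: lara-smu-lf-v
1. f -> v, k -> g, t -> d / _ Z: fires at position(s) 9: larasmulvv
2. b -> p, d -> t, v -> f, z -> s / _ #: fires at position(s) 10: larasmulvf
surface: larasmulvf

cell CLASS=so, TOR=ri, GRD=ma:
underlying: lara-u-lf-bi
1. f -> v, k -> g, t -> d / _ Z: fires at position(s) 7: laraulvbi
2. b -> p, d -> t, v -> f, z -> s / _ #: no change
surface: laraulvbi


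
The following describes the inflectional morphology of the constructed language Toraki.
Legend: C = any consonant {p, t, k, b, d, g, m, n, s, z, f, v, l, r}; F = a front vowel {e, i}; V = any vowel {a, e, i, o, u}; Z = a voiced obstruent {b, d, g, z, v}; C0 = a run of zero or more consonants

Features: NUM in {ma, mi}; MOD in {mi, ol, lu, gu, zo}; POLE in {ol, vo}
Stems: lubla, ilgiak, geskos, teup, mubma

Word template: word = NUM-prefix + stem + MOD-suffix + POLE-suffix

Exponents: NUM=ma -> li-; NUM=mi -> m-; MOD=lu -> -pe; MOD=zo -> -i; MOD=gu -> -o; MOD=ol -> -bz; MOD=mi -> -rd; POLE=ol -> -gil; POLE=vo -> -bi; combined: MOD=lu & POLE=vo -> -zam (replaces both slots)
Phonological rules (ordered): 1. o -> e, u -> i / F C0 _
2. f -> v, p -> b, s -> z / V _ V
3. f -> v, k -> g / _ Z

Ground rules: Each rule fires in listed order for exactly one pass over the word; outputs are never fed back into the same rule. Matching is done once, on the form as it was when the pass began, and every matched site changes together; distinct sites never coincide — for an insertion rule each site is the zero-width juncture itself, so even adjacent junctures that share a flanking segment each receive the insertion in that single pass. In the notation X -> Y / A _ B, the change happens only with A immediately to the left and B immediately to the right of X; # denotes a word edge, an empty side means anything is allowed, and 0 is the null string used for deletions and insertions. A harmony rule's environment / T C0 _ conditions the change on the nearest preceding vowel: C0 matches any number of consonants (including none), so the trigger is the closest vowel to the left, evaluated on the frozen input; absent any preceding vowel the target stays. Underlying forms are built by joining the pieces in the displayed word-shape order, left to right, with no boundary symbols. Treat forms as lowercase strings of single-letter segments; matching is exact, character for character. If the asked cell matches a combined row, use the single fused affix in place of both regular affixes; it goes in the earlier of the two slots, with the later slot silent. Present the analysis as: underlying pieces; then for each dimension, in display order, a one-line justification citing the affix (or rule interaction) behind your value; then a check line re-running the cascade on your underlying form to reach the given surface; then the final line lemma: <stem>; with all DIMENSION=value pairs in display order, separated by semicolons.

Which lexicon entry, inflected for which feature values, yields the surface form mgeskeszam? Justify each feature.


underlying: m-geskos-zam
NUM=mi - signalled by the affix m-
MOD=lu - signalled by the combined affix row
POLE=vo - signalled by the combined affix row
check: mgeskoszam -> mgeskeszam -> mgeskeszam -> mgeskeszam
lemma: geskos; NUM=mi; MOD=lu; POLE=vo


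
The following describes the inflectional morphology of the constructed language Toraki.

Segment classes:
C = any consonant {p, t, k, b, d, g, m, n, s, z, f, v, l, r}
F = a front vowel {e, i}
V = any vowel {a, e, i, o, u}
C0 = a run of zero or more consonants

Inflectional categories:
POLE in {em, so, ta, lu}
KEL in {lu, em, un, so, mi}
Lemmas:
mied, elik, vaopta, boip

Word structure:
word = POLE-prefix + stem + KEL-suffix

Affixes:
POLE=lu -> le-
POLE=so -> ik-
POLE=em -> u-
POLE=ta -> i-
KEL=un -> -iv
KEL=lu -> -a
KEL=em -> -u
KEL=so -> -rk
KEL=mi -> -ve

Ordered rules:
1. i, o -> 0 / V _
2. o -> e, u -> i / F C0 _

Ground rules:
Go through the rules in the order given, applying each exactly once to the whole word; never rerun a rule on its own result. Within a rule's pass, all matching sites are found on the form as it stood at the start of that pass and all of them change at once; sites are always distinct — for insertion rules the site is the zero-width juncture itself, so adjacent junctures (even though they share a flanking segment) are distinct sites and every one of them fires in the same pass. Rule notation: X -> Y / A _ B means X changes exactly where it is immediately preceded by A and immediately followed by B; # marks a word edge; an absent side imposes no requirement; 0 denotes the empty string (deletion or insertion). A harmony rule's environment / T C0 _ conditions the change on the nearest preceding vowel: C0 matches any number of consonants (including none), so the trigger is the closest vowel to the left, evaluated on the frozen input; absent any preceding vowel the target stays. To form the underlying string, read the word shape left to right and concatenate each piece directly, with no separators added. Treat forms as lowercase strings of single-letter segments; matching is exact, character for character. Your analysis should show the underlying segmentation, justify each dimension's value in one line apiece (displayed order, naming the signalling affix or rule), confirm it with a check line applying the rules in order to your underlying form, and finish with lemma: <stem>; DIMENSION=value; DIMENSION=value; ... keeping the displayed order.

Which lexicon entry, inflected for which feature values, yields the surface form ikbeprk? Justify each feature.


underlying: ik-boip-rk
POLE=so - signalled by the affix ik-
KEL=so - signalled by the affix -rk
check: ikboiprk -> ikboprk -> ikbeprk
lemma: boip; POLE=so; KEL=so


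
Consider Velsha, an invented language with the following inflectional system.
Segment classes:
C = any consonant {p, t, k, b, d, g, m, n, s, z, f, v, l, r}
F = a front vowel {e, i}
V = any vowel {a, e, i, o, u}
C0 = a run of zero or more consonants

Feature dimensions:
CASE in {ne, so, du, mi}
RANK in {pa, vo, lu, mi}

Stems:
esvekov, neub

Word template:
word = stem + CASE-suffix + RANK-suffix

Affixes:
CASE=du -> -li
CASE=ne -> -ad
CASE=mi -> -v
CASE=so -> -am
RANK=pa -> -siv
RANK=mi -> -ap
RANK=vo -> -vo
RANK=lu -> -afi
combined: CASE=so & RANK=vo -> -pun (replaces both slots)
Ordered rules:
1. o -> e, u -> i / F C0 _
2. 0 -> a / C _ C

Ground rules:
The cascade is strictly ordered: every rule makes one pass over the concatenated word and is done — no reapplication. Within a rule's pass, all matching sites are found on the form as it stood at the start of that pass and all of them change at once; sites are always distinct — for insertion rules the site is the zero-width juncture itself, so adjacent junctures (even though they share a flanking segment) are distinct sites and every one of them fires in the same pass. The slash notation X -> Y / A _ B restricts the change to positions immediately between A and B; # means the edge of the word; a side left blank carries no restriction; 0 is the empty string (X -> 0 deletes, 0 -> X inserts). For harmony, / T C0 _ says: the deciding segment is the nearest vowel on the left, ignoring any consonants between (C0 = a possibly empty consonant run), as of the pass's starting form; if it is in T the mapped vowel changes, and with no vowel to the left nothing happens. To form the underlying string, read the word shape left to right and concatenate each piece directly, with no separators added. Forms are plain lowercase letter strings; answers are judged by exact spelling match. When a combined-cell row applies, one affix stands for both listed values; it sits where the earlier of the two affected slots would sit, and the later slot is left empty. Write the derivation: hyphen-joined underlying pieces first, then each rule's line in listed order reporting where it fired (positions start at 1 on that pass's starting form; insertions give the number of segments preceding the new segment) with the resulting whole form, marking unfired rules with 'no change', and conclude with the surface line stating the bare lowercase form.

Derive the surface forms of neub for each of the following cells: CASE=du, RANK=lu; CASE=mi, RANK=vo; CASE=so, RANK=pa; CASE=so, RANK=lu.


cell CASE=du, RANK=lu:
underlying: neub-li-afi
1. o -> e, u -> i / F C0 _: fires at position(s) 3: neibliafi
2. 0 -> a / C _ C: inserts after position(s) 4: neibaliafi
surface: neibaliafi

cell CASE=mi, RANK=vo:
underlying: neub-v-vo
1. o -> e, u -> i / F C0 _: fires at position(s) 3: neibvvo
2. 0 -> a / C _ C: inserts after position(s) 4, 5: neibavavo
surface: neibavavo

cell CASE=so, RANK=pa:
underlying: neub-am-siv
1. o -> e, u -> i / F C0 _: fires at position(s) 3: neibamsiv
2. 0 -> a / C _ C: inserts after position(s) 6: neibamasiv
surface: neibamasiv

cell CASE=so, RANK=lu:
underlying: neub-am-afi
1. o -> e, u -> i / F C0 _: fires at position(s) 3: neibamafi
2. 0 -> a / C _ C: no change
surface: neibamafi


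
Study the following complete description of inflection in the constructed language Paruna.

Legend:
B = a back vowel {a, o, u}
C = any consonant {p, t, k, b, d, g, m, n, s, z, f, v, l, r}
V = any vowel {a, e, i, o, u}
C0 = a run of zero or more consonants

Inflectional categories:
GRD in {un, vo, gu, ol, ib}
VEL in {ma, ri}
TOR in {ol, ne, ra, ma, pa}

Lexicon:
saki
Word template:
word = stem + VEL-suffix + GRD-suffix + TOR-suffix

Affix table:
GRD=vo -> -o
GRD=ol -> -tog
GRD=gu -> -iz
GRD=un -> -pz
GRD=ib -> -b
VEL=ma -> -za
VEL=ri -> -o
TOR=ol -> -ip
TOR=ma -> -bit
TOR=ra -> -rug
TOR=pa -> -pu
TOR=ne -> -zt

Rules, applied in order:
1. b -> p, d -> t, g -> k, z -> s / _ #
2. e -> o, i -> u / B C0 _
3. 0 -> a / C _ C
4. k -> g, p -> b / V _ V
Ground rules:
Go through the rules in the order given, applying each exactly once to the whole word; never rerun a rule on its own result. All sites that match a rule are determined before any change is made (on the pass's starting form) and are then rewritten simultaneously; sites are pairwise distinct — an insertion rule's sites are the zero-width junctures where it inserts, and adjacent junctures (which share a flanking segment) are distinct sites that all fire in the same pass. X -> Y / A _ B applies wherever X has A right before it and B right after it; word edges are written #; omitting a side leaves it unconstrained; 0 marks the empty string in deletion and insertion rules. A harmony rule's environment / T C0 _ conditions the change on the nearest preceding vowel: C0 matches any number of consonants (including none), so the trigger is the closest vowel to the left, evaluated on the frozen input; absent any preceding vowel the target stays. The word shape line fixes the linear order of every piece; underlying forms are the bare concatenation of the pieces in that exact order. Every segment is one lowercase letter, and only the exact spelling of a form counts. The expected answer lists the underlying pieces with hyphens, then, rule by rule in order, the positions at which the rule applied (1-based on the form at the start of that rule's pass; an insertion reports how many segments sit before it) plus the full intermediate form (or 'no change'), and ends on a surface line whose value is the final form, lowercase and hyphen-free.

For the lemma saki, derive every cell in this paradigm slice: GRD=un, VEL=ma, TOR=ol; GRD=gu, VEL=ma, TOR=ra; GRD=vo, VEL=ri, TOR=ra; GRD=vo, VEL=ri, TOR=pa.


cell GRD=un, VEL=ma, TOR=ol:
underlying: saki-za-pz-ip
1. b -> p, d -> t, g -> k, z -> s / _ #: no change
2. e -> o, i -> u / B C0 _: fires at position(s) 4, 9: sakuzapzup
3. 0 -> a / C _ C: inserts after position(s) 7: sakuzapazup
4. k -> g, p -> b / V _ V: fires at position(s) 3, 7: saguzabazup
surface: saguzabazup

cell GRD=gu, VEL=ma, TOR=ra:
underlying: saki-za-iz-rug
1. b -> p, d -> t, g -> k, z -> s / _ #: fires at position(s) 11: sakizaizruk
2. e -> o, i -> u / B C0 _: fires at position(s) 4, 7: sakuzauzruk
3. 0 -> a / C _ C: inserts after position(s) 8: sakuzauzaruk
4. k -> g, p -> b / V _ V: fires at position(s) 3: saguzauzaruk
surface: saguzauzaruk

cell GRD=vo, VEL=ri, TOR=ra:
underlying: saki-o-o-rug
1. b -> p, d -> t, g -> k, z -> s / _ #: fires at position(s) 9: sakiooruk
2. e -> o, i -> u / B C0 _: fires at position(s) 4: sakuooruk
3. 0 -> a / C _ C: no change
4. k -> g, p -> b / V _ V: fires at position(s) 3: saguooruk
surface: saguooruk

cell GRD=vo, VEL=ri, TOR=pa:
underlying: saki-o-o-pu
1. b -> p, d -> t, g -> k, z -> s / _ #: no change
2. e -> o, i -> u / B C0 _: fires at position(s) 4: sakuoopu
3. 0 -> a / C _ C: no change
4. k -> g, p -> b / V _ V: fires at position(s) 3, 7: saguoobu
surface: saguoobu


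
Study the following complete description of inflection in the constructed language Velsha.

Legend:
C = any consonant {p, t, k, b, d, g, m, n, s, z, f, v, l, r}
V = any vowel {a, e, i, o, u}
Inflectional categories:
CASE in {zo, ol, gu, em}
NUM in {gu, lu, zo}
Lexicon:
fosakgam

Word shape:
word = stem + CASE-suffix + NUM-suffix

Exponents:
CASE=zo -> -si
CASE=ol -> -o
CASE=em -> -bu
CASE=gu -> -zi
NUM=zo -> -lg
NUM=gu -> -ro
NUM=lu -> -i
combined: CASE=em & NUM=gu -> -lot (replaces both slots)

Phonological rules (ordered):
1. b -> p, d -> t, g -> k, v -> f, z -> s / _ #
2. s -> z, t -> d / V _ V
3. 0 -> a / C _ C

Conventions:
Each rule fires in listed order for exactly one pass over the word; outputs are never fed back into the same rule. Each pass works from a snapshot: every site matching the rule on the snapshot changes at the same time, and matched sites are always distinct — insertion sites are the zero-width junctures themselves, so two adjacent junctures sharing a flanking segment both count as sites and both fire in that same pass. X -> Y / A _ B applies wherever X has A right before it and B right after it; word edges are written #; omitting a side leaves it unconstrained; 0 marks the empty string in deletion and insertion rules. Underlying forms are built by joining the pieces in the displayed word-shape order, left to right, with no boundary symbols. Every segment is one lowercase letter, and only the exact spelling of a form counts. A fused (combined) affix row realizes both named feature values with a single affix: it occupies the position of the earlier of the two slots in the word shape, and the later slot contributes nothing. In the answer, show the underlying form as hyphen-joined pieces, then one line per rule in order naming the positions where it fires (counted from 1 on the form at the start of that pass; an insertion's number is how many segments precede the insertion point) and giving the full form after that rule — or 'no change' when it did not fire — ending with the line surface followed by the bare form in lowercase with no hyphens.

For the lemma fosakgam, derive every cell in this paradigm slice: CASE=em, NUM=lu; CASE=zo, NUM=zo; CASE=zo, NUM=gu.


cell CASE=em, NUM=lu:
underlying: fosakgam-bu-i
1. b -> p, d -> t, g -> k, v -> f, z -> s / _ #: no change
2. s -> z, t -> d / V _ V: fires at position(s) 3: fozakgambui
3. 0 -> a / C _ C: inserts after position(s) 5, 8: fozakagamabui
surface: fozakagamabui

cell CASE=zo, NUM=zo:
underlying: fosakgam-si-lg
1. b -> p, d -> t, g -> k, v -> f, z -> s / _ #: fires at position(s) 12: fosakgamsilk
2. s -> z, t -> d / V _ V: fires at position(s) 3: fozakgamsilk
3. 0 -> a / C _ C: inserts after position(s) 5, 8, 11: fozakagamasilak
surface: fozakagamasilak

cell CASE=zo, NUM=gu:
underlying: fosakgam-si-ro
1. b -> p, d -> t, g -> k, v -> f, z -> s / _ #: no change
2. s -> z, t -> d / V _ V: fires at position(s) 3: fozakgamsiro
3. 0 -> a / C _ C: inserts after position(s) 5, 8: fozakagamasiro
surface: fozakagamasiro
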